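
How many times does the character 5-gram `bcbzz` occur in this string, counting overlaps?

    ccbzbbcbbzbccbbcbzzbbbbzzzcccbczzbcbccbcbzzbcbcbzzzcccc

3

Sliding a length-5 window over the 55 characters (51 positions):
  position 15–19: bcbzz
  position 39–43: bcbzz
  position 46–50: bcbzz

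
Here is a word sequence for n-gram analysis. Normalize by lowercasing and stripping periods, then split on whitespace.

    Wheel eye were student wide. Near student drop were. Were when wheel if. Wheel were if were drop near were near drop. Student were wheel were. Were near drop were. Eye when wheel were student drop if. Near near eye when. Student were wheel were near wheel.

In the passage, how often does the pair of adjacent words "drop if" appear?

Scanning the 46 overlapping bigram windows for "drop if":
  position 36–37: drop if

1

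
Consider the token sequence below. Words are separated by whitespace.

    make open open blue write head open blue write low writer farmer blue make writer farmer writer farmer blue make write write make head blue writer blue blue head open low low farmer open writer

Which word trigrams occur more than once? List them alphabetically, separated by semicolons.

farmer blue make; open blue write; writer farmer blue

Trigram counts meeting the condition (more than once):
  farmer blue make: 2
  open blue write: 2
  writer farmer blue: 2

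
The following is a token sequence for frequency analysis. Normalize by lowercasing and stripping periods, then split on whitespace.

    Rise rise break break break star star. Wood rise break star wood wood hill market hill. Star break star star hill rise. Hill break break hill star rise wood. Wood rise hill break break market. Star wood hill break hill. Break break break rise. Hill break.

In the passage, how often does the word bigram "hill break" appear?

Scanning the 45 overlapping bigram windows for "hill break":
  position 23–24: hill break
  position 32–33: hill break
  position 38–39: hill break
  position 40–41: hill break
  position 45–46: hill break

5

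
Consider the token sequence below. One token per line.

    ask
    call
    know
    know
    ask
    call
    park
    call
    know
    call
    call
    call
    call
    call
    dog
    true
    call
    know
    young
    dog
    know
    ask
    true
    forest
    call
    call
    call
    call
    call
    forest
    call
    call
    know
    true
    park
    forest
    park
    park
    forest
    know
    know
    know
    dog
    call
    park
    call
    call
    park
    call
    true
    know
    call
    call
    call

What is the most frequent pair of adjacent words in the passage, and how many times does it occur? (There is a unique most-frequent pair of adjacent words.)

"call call", 12 times

Bigram frequencies (highest first):
  call call: 12
  call know: 4
  know know: 3
  call park: 3
  park call: 3
  ask call: 2
  … (22 more, each ≤ 2)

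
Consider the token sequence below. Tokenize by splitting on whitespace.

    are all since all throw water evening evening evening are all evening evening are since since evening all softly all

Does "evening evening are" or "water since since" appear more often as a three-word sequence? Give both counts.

"evening evening are": 2 occurrences
"water since since": 0 occurrences

"evening evening are" (2 vs 0)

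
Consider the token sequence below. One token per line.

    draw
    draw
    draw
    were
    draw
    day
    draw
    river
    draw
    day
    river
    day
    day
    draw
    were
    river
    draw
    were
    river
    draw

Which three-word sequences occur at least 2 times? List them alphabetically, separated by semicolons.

draw were river; were river draw

Trigram counts meeting the condition (at least 2 times):
  draw were river: 2
  were river draw: 2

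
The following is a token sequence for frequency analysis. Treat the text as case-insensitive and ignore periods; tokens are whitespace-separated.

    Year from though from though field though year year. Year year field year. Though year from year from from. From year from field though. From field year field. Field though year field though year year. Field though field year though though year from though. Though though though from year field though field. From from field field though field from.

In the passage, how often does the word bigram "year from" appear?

Scanning the 58 overlapping bigram windows for "year from":
  position 1–2: year from
  position 15–16: year from
  position 17–18: year from
  position 21–22: year from
  position 42–43: year from

5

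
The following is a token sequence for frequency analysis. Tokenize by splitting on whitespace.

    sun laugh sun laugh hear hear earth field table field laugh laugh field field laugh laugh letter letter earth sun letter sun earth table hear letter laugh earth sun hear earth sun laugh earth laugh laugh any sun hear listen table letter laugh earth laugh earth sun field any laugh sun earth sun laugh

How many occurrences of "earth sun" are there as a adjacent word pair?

5

Scanning the 53 overlapping bigram windows for "earth sun":
  position 19–20: earth sun
  position 28–29: earth sun
  position 31–32: earth sun
  position 46–47: earth sun
  position 52–53: earth sun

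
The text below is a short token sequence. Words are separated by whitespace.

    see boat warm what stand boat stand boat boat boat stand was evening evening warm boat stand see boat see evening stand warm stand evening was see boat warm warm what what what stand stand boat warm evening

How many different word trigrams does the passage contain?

35

38 tokens → 36 trigram windows in total.
Repeated trigrams (each contributes count−1 duplicates):
  see boat warm: 2
1 duplicate windows → 36 − 1 = 35 distinct.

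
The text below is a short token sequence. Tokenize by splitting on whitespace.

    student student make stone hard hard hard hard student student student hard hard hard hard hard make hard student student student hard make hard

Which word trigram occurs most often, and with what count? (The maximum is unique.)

Trigram frequencies (highest first):
  hard hard hard: 5
  hard student student: 2
  student student student: 2
  student student hard: 2
  hard make hard: 2
  student student make: 1
  … (8 more, each ≤ 1)

"hard hard hard", 5 times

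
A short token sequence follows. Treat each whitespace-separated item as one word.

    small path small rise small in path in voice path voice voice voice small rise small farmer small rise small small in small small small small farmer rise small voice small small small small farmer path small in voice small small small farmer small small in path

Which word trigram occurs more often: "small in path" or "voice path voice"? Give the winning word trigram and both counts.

"small in path" (2 vs 1)

"small in path": 2 occurrences
"voice path voice": 1 occurrence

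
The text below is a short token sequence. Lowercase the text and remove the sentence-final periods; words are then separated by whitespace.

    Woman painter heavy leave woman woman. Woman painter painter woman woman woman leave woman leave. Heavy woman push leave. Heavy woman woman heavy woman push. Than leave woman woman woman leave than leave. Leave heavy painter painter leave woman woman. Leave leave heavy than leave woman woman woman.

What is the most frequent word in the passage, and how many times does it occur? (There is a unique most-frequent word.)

Unigram frequencies (highest first):
  woman: 20
  leave: 12
  heavy: 6
  painter: 5
  than: 3
  push: 2

"woman", 20 times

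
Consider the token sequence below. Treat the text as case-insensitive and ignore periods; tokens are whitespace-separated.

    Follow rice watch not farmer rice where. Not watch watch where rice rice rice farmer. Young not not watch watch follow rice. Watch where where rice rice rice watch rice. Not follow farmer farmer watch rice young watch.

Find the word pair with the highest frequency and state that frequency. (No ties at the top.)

"rice rice", 4 times

Bigram frequencies (highest first):
  rice rice: 4
  rice watch: 3
  follow rice: 2
  not watch: 2
  watch watch: 2
  watch where: 2
  … (20 more, each ≤ 2)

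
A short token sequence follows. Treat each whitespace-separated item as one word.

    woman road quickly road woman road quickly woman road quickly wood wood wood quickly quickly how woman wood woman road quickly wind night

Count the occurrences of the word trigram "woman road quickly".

4

Scanning the 21 overlapping trigram windows for "woman road quickly":
  position 1–3: woman road quickly
  position 5–7: woman road quickly
  position 8–10: woman road quickly
  position 19–21: woman road quickly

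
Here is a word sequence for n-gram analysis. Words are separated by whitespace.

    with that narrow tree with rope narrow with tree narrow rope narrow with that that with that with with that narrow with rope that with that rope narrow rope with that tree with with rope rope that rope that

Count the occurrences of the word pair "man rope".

0

Scanning the 38 overlapping bigram windows for "man rope":
  (none found)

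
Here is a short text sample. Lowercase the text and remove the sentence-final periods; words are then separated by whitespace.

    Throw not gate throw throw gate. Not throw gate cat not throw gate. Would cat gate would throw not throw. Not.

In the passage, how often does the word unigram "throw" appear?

7

Scanning the 21 tokens for "throw":
  position 1: throw
  position 4: throw
  position 5: throw
  position 8: throw
  position 12: throw
  position 18: throw
  position 20: throw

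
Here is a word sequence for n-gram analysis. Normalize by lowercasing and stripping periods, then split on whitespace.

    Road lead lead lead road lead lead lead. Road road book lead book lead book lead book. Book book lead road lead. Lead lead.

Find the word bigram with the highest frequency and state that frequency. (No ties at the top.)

Bigram frequencies (highest first):
  lead lead: 6
  book lead: 4
  road lead: 3
  lead road: 3
  lead book: 3
  book book: 2
  … (2 more, each ≤ 1)

"lead lead", 6 times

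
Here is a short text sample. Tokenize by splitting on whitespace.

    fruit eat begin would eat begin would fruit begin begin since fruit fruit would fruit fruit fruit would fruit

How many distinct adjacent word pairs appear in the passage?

11

19 tokens → 18 bigram windows in total.
Repeated bigrams (each contributes count−1 duplicates):
  fruit fruit: 3
  would fruit: 3
  begin would: 2
  eat begin: 2
  fruit would: 2
7 duplicate windows → 18 − 7 = 11 distinct.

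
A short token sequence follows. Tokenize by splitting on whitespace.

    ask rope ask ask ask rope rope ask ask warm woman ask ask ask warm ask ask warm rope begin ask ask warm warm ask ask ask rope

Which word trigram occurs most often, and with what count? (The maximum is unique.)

"ask ask warm", 4 times

Trigram frequencies (highest first):
  ask ask warm: 4
  ask ask ask: 3
  rope ask ask: 2
  ask ask rope: 2
  warm ask ask: 2
  ask rope ask: 1
  … (12 more, each ≤ 1)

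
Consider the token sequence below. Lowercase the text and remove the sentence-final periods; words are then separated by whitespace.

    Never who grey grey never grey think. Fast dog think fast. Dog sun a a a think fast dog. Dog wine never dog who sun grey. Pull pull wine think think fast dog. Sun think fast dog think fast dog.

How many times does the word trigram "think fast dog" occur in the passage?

6

Scanning the 38 overlapping trigram windows for "think fast dog":
  position 7–9: think fast dog
  position 10–12: think fast dog
  position 17–19: think fast dog
  position 31–33: think fast dog
  position 35–37: think fast dog
  position 38–40: think fast dog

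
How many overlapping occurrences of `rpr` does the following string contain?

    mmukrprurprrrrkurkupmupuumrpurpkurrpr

3

Sliding a length-3 window over the 37 characters (35 positions):
  position 5–7: rpr
  position 9–11: rpr
  position 35–37: rpr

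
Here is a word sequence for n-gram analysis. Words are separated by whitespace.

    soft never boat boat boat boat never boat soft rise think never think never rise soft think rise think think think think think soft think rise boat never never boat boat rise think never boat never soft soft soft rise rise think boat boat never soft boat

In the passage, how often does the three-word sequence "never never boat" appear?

Scanning the 45 overlapping trigram windows for "never never boat":
  position 28–30: never never boat

1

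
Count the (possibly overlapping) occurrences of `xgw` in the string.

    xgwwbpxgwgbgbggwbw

Sliding a length-3 window over the 18 characters (16 positions):
  position 1–3: xgw
  position 7–9: xgw

2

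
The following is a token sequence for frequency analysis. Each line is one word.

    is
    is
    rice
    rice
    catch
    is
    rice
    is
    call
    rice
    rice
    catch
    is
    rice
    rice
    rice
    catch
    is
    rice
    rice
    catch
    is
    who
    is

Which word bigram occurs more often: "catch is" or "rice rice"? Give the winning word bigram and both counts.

"rice rice" (5 vs 4)

"catch is": 4 occurrences
"rice rice": 5 occurrences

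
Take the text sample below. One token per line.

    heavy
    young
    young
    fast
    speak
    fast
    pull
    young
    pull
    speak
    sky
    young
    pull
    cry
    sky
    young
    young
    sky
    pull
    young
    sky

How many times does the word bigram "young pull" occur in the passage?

2

Scanning the 20 overlapping bigram windows for "young pull":
  position 8–9: young pull
  position 12–13: young pull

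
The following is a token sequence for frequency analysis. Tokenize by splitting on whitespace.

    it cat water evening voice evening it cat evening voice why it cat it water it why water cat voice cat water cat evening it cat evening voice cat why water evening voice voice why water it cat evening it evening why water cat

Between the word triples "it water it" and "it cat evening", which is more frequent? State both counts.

"it cat evening" (3 vs 1)

"it water it": 1 occurrence
"it cat evening": 3 occurrences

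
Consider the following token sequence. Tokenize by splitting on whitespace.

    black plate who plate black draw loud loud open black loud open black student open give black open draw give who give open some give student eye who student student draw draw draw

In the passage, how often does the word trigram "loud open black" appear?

Scanning the 31 overlapping trigram windows for "loud open black":
  position 8–10: loud open black
  position 11–13: loud open black

2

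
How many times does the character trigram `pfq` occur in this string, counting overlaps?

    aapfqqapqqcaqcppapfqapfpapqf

Sliding a length-3 window over the 28 characters (26 positions):
  position 3–5: pfq
  position 18–20: pfq

2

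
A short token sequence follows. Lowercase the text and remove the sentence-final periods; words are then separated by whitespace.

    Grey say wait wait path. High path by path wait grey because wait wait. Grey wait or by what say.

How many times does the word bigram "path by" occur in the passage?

Scanning the 19 overlapping bigram windows for "path by":
  position 7–8: path by

1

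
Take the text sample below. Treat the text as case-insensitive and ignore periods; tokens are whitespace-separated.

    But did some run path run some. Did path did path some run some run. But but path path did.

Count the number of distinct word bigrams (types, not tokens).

14

20 tokens → 19 bigram windows in total.
Repeated bigrams (each contributes count−1 duplicates):
  some run: 3
  did path: 2
  path did: 2
  run some: 2
5 duplicate windows → 19 − 5 = 14 distinct.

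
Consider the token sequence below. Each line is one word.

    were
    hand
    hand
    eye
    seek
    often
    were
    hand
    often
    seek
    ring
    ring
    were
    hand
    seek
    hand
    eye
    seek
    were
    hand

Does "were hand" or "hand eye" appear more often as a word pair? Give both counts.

"were hand" (4 vs 2)

"were hand": 4 occurrences
"hand eye": 2 occurrences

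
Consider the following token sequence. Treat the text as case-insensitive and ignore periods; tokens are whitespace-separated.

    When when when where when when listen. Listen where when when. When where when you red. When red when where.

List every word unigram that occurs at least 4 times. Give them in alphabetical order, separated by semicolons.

when; where

Unigram counts meeting the condition (at least 4 times):
  when: 11
  where: 4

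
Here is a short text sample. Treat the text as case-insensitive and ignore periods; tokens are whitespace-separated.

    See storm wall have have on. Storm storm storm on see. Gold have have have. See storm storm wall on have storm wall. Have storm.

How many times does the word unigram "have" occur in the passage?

7

Scanning the 25 tokens for "have":
  position 4: have
  position 5: have
  position 13: have
  position 14: have
  position 15: have
  position 21: have
  position 24: have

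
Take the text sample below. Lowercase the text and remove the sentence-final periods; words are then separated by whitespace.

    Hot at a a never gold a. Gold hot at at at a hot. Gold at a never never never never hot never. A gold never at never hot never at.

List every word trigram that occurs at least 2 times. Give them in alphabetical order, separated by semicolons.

Trigram counts meeting the condition (at least 2 times):
  never hot never: 2
  never never never: 2

never hot never; never never never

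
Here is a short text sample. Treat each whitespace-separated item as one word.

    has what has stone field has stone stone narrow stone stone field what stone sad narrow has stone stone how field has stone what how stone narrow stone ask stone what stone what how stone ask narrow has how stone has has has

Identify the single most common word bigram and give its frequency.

Bigram frequencies (highest first):
  has stone: 4
  stone stone: 3
  stone what: 3
  how stone: 3
  stone field: 2
  field has: 2
  … (18 more, each ≤ 2)

"has stone", 4 times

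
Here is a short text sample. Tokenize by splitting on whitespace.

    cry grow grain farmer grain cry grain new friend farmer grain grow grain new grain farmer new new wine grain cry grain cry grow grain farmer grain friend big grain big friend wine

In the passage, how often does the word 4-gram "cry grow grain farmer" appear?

2

Scanning the 30 overlapping 4-gram windows for "cry grow grain farmer":
  position 1–4: cry grow grain farmer
  position 23–26: cry grow grain farmer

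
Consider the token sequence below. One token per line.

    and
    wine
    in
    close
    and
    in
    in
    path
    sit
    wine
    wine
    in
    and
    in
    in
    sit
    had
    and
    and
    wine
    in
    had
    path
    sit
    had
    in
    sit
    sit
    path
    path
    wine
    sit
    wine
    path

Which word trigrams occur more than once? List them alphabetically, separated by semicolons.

and in in; and wine in

Trigram counts meeting the condition (more than once):
  and in in: 2
  and wine in: 2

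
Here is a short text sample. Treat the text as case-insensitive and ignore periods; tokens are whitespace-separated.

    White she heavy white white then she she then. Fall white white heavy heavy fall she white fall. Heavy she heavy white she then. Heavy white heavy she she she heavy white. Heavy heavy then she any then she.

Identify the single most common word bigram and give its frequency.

Bigram frequencies (highest first):
  heavy white: 4
  she heavy: 3
  then she: 3
  she she: 3
  white heavy: 3
  white she: 2
  … (16 more, each ≤ 2)

"heavy white", 4 times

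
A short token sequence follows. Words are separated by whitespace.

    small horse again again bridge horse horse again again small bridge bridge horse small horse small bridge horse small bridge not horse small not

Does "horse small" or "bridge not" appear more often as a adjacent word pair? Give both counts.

"horse small" (4 vs 1)

"horse small": 4 occurrences
"bridge not": 1 occurrence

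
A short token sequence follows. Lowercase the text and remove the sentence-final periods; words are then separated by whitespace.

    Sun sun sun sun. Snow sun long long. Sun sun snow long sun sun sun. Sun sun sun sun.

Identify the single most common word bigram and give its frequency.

Bigram frequencies (highest first):
  sun sun: 10
  sun snow: 2
  long sun: 2
  snow sun: 1
  sun long: 1
  long long: 1
  … (1 more, each ≤ 1)

"sun sun", 10 times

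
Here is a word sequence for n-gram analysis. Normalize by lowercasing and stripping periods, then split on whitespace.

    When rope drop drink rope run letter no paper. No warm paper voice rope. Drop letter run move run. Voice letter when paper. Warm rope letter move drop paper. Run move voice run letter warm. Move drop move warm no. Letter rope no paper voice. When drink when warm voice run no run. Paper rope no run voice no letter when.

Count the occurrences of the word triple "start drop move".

Scanning the 59 overlapping trigram windows for "start drop move":
  (none found)

0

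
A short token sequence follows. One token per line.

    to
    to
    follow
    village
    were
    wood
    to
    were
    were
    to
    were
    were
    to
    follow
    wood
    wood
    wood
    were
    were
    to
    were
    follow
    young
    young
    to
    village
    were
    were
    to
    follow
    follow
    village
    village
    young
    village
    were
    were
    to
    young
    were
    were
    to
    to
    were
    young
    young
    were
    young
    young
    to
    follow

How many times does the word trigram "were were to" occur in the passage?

6

Scanning the 49 overlapping trigram windows for "were were to":
  position 8–10: were were to
  position 11–13: were were to
  position 18–20: were were to
  position 27–29: were were to
  position 36–38: were were to
  position 40–42: were were to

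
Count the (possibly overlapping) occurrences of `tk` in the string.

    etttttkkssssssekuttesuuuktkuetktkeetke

Sliding a length-2 window over the 38 characters (37 positions):
  position 6–7: tk
  position 26–27: tk
  position 30–31: tk
  position 32–33: tk
  position 36–37: tk

5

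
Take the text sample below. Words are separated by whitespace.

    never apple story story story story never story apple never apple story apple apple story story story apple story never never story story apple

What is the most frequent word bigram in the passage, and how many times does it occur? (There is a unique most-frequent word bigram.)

Bigram frequencies (highest first):
  story story: 6
  apple story: 4
  story apple: 4
  never apple: 2
  story never: 2
  never story: 2
  … (3 more, each ≤ 1)

"story story", 6 times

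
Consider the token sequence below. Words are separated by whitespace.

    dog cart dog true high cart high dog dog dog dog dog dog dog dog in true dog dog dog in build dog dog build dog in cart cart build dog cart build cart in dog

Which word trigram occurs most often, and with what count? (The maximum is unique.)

"dog dog dog", 7 times

Trigram frequencies (highest first):
  dog dog dog: 7
  dog dog in: 2
  dog cart dog: 1
  cart dog true: 1
  dog true high: 1
  true high cart: 1
  … (21 more, each ≤ 1)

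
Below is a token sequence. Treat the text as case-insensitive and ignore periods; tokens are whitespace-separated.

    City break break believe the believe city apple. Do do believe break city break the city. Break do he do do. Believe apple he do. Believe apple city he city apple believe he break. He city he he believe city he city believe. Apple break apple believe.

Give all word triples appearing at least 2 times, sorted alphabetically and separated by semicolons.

city he city; do believe apple; do do believe

Trigram counts meeting the condition (at least 2 times):
  city he city: 2
  do believe apple: 2
  do do believe: 2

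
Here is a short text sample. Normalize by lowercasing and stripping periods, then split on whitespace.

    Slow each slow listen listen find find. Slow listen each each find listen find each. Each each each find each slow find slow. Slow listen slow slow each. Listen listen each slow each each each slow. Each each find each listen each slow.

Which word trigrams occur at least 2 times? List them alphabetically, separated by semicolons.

Trigram counts meeting the condition (at least 2 times):
  each each each: 3
  each each find: 3
  each find each: 2
  each slow each: 2
  listen each slow: 2
  slow each each: 2

each each each; each each find; each find each; each slow each; listen each slow; slow each each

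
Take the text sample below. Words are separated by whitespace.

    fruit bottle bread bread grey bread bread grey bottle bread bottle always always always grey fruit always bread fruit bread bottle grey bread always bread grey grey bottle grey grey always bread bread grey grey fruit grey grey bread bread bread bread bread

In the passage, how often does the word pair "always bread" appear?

Scanning the 42 overlapping bigram windows for "always bread":
  position 17–18: always bread
  position 24–25: always bread
  position 31–32: always bread

3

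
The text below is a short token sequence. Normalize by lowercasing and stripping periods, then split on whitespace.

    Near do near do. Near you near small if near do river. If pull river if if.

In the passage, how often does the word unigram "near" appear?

Scanning the 17 tokens for "near":
  position 1: near
  position 3: near
  position 5: near
  position 7: near
  position 10: near

5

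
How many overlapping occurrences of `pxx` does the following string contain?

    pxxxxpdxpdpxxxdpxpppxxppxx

Sliding a length-3 window over the 26 characters (24 positions):
  position 1–3: pxx
  position 11–13: pxx
  position 20–22: pxx
  position 24–26: pxx

4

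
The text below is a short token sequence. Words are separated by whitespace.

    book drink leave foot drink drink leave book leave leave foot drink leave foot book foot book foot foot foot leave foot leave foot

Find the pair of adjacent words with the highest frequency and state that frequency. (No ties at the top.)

Bigram frequencies (highest first):
  leave foot: 5
  drink leave: 3
  foot drink: 2
  foot book: 2
  book foot: 2
  foot foot: 2
  … (6 more, each ≤ 2)

"leave foot", 5 times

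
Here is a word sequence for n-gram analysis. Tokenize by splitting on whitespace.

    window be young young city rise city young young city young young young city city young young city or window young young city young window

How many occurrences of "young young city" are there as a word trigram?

5

Scanning the 23 overlapping trigram windows for "young young city":
  position 3–5: young young city
  position 8–10: young young city
  position 12–14: young young city
  position 16–18: young young city
  position 21–23: young young city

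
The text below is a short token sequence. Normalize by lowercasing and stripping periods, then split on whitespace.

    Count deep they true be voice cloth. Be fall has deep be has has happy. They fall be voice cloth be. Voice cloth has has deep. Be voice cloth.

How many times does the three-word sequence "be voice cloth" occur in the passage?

4

Scanning the 27 overlapping trigram windows for "be voice cloth":
  position 5–7: be voice cloth
  position 18–20: be voice cloth
  position 21–23: be voice cloth
  position 27–29: be voice cloth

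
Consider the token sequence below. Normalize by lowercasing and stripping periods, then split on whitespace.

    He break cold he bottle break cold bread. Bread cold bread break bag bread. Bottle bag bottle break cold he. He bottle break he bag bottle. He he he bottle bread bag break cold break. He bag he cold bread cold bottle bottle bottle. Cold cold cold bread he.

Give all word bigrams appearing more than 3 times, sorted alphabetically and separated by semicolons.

break cold; cold bread

Bigram counts meeting the condition (more than 3 times):
  break cold: 4
  cold bread: 4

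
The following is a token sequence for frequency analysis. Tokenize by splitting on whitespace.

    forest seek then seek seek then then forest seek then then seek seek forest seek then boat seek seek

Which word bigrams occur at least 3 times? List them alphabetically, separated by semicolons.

Bigram counts meeting the condition (at least 3 times):
  forest seek: 3
  seek seek: 3
  seek then: 4

forest seek; seek seek; seek then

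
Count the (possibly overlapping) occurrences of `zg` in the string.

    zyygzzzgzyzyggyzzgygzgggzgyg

4

Sliding a length-2 window over the 28 characters (27 positions):
  position 7–8: zg
  position 17–18: zg
  position 21–22: zg
  position 25–26: zg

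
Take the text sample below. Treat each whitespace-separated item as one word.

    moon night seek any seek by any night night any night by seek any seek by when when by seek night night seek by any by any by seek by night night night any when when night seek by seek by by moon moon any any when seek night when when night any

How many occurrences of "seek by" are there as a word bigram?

Scanning the 52 overlapping bigram windows for "seek by":
  position 5–6: seek by
  position 15–16: seek by
  position 23–24: seek by
  position 29–30: seek by
  position 38–39: seek by
  position 40–41: seek by

6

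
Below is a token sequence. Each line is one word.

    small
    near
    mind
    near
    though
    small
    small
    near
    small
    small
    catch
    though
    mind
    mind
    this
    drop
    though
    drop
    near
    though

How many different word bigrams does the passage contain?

16

20 tokens → 19 bigram windows in total.
Repeated bigrams (each contributes count−1 duplicates):
  near though: 2
  small near: 2
  small small: 2
3 duplicate windows → 19 − 3 = 16 distinct.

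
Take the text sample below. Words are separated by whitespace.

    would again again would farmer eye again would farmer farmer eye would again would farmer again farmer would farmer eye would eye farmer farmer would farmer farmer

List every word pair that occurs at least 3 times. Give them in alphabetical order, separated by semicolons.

again would; farmer eye; farmer farmer; would farmer

Bigram counts meeting the condition (at least 3 times):
  again would: 3
  farmer eye: 3
  farmer farmer: 3
  would farmer: 5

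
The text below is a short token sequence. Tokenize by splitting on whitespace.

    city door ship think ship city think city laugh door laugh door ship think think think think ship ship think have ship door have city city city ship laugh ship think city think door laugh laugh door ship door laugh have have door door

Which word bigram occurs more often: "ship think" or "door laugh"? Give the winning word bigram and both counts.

"ship think": 4 occurrences
"door laugh": 3 occurrences

"ship think" (4 vs 3)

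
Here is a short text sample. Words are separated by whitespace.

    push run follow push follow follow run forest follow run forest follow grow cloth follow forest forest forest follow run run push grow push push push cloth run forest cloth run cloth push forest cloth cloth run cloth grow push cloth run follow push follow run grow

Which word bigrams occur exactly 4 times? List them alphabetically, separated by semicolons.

Bigram counts meeting the condition (exactly 4 times):
  cloth run: 4
  follow run: 4

cloth run; follow run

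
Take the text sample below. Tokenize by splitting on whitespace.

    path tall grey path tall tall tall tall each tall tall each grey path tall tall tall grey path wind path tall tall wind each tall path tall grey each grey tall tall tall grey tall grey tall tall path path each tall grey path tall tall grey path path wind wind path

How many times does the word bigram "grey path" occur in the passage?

Scanning the 52 overlapping bigram windows for "grey path":
  position 3–4: grey path
  position 13–14: grey path
  position 18–19: grey path
  position 44–45: grey path
  position 48–49: grey path

5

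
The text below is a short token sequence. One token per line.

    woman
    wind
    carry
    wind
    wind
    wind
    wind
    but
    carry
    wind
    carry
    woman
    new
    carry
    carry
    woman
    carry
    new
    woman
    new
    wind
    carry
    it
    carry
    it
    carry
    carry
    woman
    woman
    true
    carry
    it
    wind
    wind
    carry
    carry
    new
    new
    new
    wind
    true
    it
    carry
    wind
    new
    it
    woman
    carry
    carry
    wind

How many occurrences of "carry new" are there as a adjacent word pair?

Scanning the 49 overlapping bigram windows for "carry new":
  position 17–18: carry new
  position 36–37: carry new

2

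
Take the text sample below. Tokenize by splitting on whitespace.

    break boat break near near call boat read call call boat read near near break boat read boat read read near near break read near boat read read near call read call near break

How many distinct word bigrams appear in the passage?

17

34 tokens → 33 bigram windows in total.
Repeated bigrams (each contributes count−1 duplicates):
  boat read: 5
  read near: 4
  near break: 3
  near near: 3
  break boat: 2
  call boat: 2
  near call: 2
  read call: 2
  … (1 more repeated)
16 duplicate windows → 33 − 16 = 17 distinct.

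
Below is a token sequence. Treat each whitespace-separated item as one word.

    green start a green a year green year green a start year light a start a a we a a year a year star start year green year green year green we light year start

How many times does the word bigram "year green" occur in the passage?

5

Scanning the 34 overlapping bigram windows for "year green":
  position 6–7: year green
  position 8–9: year green
  position 26–27: year green
  position 28–29: year green
  position 30–31: year green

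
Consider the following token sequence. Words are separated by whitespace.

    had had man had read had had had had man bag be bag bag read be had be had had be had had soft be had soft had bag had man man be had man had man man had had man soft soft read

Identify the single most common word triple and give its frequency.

"had had man", 3 times

Trigram frequencies (highest first):
  had had man: 3
  had man had: 2
  had had had: 2
  had be had: 2
  be had had: 2
  had man man: 2
  … (29 more, each ≤ 1)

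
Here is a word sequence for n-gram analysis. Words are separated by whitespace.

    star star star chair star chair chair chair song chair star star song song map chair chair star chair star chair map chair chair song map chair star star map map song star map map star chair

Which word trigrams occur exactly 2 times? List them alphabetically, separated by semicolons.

chair chair song; chair star star; map chair chair; song map chair; star chair star; star map map

Trigram counts meeting the condition (exactly 2 times):
  chair chair song: 2
  chair star star: 2
  map chair chair: 2
  song map chair: 2
  star chair star: 2
  star map map: 2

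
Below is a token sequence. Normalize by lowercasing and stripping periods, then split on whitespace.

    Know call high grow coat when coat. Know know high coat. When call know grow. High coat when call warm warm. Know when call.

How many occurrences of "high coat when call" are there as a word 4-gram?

2

Scanning the 21 overlapping 4-gram windows for "high coat when call":
  position 10–13: high coat when call
  position 16–19: high coat when call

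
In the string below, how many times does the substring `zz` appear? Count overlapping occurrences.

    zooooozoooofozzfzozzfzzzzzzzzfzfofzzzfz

Sliding a length-2 window over the 39 characters (38 positions):
  position 14–15: zz
  position 19–20: zz
  position 22–23: zz
  position 23–24: zz
  position 24–25: zz
  position 25–26: zz
  position 26–27: zz
  position 27–28: zz
  position 28–29: zz
  position 35–36: zz
  … (1 more)

11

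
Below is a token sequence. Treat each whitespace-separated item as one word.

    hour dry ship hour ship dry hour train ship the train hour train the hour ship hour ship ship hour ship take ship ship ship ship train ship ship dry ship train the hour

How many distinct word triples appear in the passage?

28

34 tokens → 32 trigram windows in total.
Repeated trigrams (each contributes count−1 duplicates):
  ship hour ship: 3
  ship ship ship: 2
  train the hour: 2
4 duplicate windows → 32 − 4 = 28 distinct.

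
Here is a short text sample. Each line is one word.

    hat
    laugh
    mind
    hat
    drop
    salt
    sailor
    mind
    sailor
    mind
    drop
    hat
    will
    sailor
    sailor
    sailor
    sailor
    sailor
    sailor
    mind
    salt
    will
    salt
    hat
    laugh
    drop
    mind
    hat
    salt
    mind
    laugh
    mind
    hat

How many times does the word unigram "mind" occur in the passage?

Scanning the 33 tokens for "mind":
  position 3: mind
  position 8: mind
  position 10: mind
  position 20: mind
  position 27: mind
  position 30: mind
  position 32: mind

7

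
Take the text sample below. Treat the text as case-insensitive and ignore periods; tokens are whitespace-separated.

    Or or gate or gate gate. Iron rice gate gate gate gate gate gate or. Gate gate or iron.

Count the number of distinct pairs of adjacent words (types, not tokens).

8

19 tokens → 18 bigram windows in total.
Repeated bigrams (each contributes count−1 duplicates):
  gate gate: 7
  gate or: 3
  or gate: 3
10 duplicate windows → 18 − 10 = 8 distinct.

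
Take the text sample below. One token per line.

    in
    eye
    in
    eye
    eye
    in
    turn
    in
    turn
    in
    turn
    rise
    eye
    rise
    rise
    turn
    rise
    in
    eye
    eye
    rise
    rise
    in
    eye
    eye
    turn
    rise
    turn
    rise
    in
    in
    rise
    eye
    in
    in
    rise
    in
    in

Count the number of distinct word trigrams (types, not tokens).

26

38 tokens → 36 trigram windows in total.
Repeated trigrams (each contributes count−1 duplicates):
  in eye eye: 3
  eye rise rise: 2
  in in rise: 2
  in turn in: 2
  rise in eye: 2
  rise in in: 2
  rise turn rise: 2
  turn in turn: 2
  … (1 more repeated)
10 duplicate windows → 36 − 10 = 26 distinct.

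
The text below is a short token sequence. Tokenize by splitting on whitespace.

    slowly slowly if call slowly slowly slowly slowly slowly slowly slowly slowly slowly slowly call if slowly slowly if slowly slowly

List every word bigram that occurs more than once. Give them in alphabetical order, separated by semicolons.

Bigram counts meeting the condition (more than once):
  if slowly: 2
  slowly if: 2
  slowly slowly: 12

if slowly; slowly if; slowly slowly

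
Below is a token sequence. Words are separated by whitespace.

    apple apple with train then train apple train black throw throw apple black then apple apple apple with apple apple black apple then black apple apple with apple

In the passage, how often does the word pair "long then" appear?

Scanning the 27 overlapping bigram windows for "long then":
  (none found)

0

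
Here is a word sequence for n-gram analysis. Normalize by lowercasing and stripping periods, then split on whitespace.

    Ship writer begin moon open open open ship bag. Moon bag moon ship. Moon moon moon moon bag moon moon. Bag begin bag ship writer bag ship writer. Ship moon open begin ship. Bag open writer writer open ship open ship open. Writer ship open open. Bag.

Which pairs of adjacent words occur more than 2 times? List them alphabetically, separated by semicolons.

bag moon; moon bag; moon moon; open open; open ship; ship open; ship writer

Bigram counts meeting the condition (more than 2 times):
  bag moon: 3
  moon bag: 3
  moon moon: 4
  open open: 3
  open ship: 3
  ship open: 3
  ship writer: 3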